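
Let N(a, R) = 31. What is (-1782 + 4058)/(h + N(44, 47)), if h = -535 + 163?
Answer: -2276/341 ≈ -6.6745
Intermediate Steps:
h = -372
(-1782 + 4058)/(h + N(44, 47)) = (-1782 + 4058)/(-372 + 31) = 2276/(-341) = 2276*(-1/341) = -2276/341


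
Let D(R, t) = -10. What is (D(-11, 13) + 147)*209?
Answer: 28633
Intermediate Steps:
(D(-11, 13) + 147)*209 = (-10 + 147)*209 = 137*209 = 28633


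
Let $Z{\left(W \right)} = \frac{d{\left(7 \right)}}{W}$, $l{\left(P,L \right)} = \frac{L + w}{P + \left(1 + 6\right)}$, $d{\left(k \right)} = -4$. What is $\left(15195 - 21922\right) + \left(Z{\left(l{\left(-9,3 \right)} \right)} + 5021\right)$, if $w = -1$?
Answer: $-1702$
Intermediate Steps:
$l{\left(P,L \right)} = \frac{-1 + L}{7 + P}$ ($l{\left(P,L \right)} = \frac{L - 1}{P + \left(1 + 6\right)} = \frac{-1 + L}{P + 7} = \frac{-1 + L}{7 + P}$)
$Z{\left(W \right)} = - \frac{4}{W}$
$\left(15195 - 21922\right) + \left(Z{\left(l{\left(-9,3 \right)} \right)} + 5021\right) = \left(15195 - 21922\right) + \left(- \frac{4}{\frac{1}{7 - 9} \left(-1 + 3\right)} + 5021\right) = -6727 + \left(- \frac{4}{\frac{1}{-2} \cdot 2} + 5021\right) = -6727 + \left(- \frac{4}{\left(- \frac{1}{2}\right) 2} + 5021\right) = -6727 + \left(- \frac{4}{-1} + 5021\right) = -6727 + \left(\left(-4\right) \left(-1\right) + 5021\right) = -6727 + \left(4 + 5021\right) = -6727 + 5025 = -1702$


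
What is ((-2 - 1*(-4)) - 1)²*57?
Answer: 57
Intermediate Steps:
((-2 - 1*(-4)) - 1)²*57 = ((-2 + 4) - 1)²*57 = (2 - 1)²*57 = 1²*57 = 1*57 = 57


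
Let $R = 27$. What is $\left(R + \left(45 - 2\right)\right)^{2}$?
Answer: $4900$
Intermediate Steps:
$\left(R + \left(45 - 2\right)\right)^{2} = \left(27 + \left(45 - 2\right)\right)^{2} = \left(27 + 43\right)^{2} = 70^{2} = 4900$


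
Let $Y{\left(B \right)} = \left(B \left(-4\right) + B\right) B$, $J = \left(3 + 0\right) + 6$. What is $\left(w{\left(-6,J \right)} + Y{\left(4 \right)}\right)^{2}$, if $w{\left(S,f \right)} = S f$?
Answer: $10404$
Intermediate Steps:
$J = 9$ ($J = 3 + 6 = 9$)
$Y{\left(B \right)} = - 3 B^{2}$ ($Y{\left(B \right)} = \left(- 4 B + B\right) B = - 3 B B = - 3 B^{2}$)
$\left(w{\left(-6,J \right)} + Y{\left(4 \right)}\right)^{2} = \left(\left(-6\right) 9 - 3 \cdot 4^{2}\right)^{2} = \left(-54 - 48\right)^{2} = \left(-102\right)^{2} = 10404$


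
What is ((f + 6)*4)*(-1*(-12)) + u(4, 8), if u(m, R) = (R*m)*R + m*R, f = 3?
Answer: 720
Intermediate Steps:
u(m, R) = R*m + m*R² (u(m, R) = m*R² + R*m = R*m + m*R²)
((f + 6)*4)*(-1*(-12)) + u(4, 8) = ((3 + 6)*4)*(-1*(-12)) + 8*4*(1 + 8) = (9*4)*12 + 8*4*9 = 36*12 + 288 = 432 + 288 = 720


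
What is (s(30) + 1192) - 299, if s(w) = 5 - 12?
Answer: 886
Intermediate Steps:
s(w) = -7
(s(30) + 1192) - 299 = (-7 + 1192) - 299 = 1185 - 299 = 886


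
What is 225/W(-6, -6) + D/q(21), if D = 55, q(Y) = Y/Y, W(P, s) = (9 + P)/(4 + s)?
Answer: -95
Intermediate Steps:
W(P, s) = (9 + P)/(4 + s)
q(Y) = 1
225/W(-6, -6) + D/q(21) = 225/(((9 - 6)/(4 - 6))) + 55/1 = 225/((3/(-2))) + 55*1 = 225/((-½*3)) + 55 = 225/(-3/2) + 55 = 225*(-⅔) + 55 = -150 + 55 = -95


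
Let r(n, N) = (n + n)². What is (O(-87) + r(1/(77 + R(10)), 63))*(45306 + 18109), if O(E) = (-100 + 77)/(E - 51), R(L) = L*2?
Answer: 598193695/56454 ≈ 10596.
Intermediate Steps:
R(L) = 2*L
r(n, N) = 4*n² (r(n, N) = (2*n)² = 4*n²)
O(E) = -23/(-51 + E)
(O(-87) + r(1/(77 + R(10)), 63))*(45306 + 18109) = (-23/(-51 - 87) + 4*(1/(77 + 2*10))²)*(45306 + 18109) = (-23/(-138) + 4*(1/(77 + 20))²)*63415 = (-23*(-1/138) + 4*(1/97)²)*63415 = (⅙ + 4*(1/97)²)*63415 = (⅙ + 4*(1/9409))*63415 = (⅙ + 4/9409)*63415 = (9433/56454)*63415 = 598193695/56454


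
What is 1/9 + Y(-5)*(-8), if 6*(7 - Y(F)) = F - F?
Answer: -503/9 ≈ -55.889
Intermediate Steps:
Y(F) = 7 (Y(F) = 7 - (F - F)/6 = 7 - ⅙*0 = 7 + 0 = 7)
1/9 + Y(-5)*(-8) = 1/9 + 7*(-8) = ⅑ - 56 = -503/9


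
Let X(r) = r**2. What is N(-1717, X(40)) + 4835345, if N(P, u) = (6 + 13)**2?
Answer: 4835706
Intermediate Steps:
N(P, u) = 361 (N(P, u) = 19**2 = 361)
N(-1717, X(40)) + 4835345 = 361 + 4835345 = 4835706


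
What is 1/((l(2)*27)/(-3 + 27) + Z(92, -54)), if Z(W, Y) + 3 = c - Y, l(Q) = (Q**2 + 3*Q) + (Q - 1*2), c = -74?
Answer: -4/47 ≈ -0.085106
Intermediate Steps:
l(Q) = -2 + Q**2 + 4*Q (l(Q) = (Q**2 + 3*Q) + (Q - 2) = (Q**2 + 3*Q) + (-2 + Q) = -2 + Q**2 + 4*Q)
Z(W, Y) = -77 - Y (Z(W, Y) = -3 + (-74 - Y) = -77 - Y)
1/((l(2)*27)/(-3 + 27) + Z(92, -54)) = 1/(((-2 + 2**2 + 4*2)*27)/(-3 + 27) + (-77 - 1*(-54))) = 1/(((-2 + 4 + 8)*27)/24 + (-77 + 54)) = 1/((10*27)*(1/24) - 23) = 1/(270*(1/24) - 23) = 1/(45/4 - 23) = 1/(-47/4) = -4/47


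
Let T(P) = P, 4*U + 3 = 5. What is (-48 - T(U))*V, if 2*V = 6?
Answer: -291/2 ≈ -145.50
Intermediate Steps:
U = 1/2 (U = -3/4 + (1/4)*5 = -3/4 + 5/4 = 1/2 ≈ 0.50000)
V = 3 (V = (1/2)*6 = 3)
(-48 - T(U))*V = (-48 - 1*1/2)*3 = (-48 - 1/2)*3 = -97/2*3 = -291/2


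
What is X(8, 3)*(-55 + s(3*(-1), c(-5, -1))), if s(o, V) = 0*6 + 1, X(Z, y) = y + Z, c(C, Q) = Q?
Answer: -594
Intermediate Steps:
X(Z, y) = Z + y
s(o, V) = 1 (s(o, V) = 0 + 1 = 1)
X(8, 3)*(-55 + s(3*(-1), c(-5, -1))) = (8 + 3)*(-55 + 1) = 11*(-54) = -594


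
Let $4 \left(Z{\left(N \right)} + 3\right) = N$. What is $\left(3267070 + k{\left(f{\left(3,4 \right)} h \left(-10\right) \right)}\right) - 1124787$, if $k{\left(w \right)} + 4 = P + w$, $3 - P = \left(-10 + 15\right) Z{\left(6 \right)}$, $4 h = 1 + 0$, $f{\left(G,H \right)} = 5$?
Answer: $2142277$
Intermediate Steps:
$h = \frac{1}{4}$ ($h = \frac{1 + 0}{4} = \frac{1}{4} \cdot 1 = \frac{1}{4} \approx 0.25$)
$Z{\left(N \right)} = -3 + \frac{N}{4}$
$P = \frac{21}{2}$ ($P = 3 - \left(-10 + 15\right) \left(-3 + \frac{1}{4} \cdot 6\right) = 3 - 5 \left(-3 + \frac{3}{2}\right) = 3 - 5 \left(- \frac{3}{2}\right) = 3 - - \frac{15}{2} = 3 + \frac{15}{2} = \frac{21}{2} \approx 10.5$)
$k{\left(w \right)} = \frac{13}{2} + w$ ($k{\left(w \right)} = -4 + \left(\frac{21}{2} + w\right) = \frac{13}{2} + w$)
$\left(3267070 + k{\left(f{\left(3,4 \right)} h \left(-10\right) \right)}\right) - 1124787 = \left(3267070 + \left(\frac{13}{2} + 5 \cdot \frac{1}{4} \left(-10\right)\right)\right) - 1124787 = \left(3267070 + \left(\frac{13}{2} + \frac{5}{4} \left(-10\right)\right)\right) - 1124787 = \left(3267070 + \left(\frac{13}{2} - \frac{25}{2}\right)\right) - 1124787 = \left(3267070 - 6\right) - 1124787 = 3267064 - 1124787 = 2142277$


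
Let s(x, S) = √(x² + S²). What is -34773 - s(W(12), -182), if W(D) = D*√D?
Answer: -34773 - 2*√8713 ≈ -34960.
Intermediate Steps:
W(D) = D^(3/2)
s(x, S) = √(S² + x²)
-34773 - s(W(12), -182) = -34773 - √((-182)² + (12^(3/2))²) = -34773 - √(33124 + (24*√3)²) = -34773 - √(33124 + 1728) = -34773 - √34852 = -34773 - 2*√8713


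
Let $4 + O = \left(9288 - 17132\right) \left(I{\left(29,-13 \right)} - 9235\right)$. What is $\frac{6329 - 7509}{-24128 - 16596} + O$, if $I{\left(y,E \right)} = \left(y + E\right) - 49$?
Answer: $\frac{740140252323}{10181} \approx 7.2698 \cdot 10^{7}$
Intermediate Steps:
$I{\left(y,E \right)} = -49 + E + y$ ($I{\left(y,E \right)} = \left(E + y\right) - 49 = -49 + E + y$)
$O = 72698188$ ($O = -4 + \left(9288 - 17132\right) \left(\left(-49 - 13 + 29\right) - 9235\right) = -4 - 7844 \left(-33 - 9235\right) = -4 - -72698192 = -4 + 72698192 = 72698188$)
$\frac{6329 - 7509}{-24128 - 16596} + O = \frac{6329 - 7509}{-24128 - 16596} + 72698188 = - \frac{1180}{-40724} + 72698188 = \left(-1180\right) \left(- \frac{1}{40724}\right) + 72698188 = \frac{295}{10181} + 72698188 = \frac{740140252323}{10181}$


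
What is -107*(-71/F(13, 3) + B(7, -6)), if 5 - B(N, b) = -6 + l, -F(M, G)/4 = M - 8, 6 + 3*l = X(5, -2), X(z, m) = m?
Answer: -110531/60 ≈ -1842.2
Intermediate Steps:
l = -8/3 (l = -2 + (⅓)*(-2) = -2 - ⅔ = -8/3 ≈ -2.6667)
F(M, G) = 32 - 4*M (F(M, G) = -4*(M - 8) = -4*(-8 + M) = 32 - 4*M)
B(N, b) = 41/3 (B(N, b) = 5 - (-6 - 8/3) = 5 - 1*(-26/3) = 5 + 26/3 = 41/3)
-107*(-71/F(13, 3) + B(7, -6)) = -107*(-71/(32 - 4*13) + 41/3) = -107*(-71/(32 - 52) + 41/3) = -107*(-71/(-20) + 41/3) = -107*(-71*(-1/20) + 41/3) = -107*(71/20 + 41/3) = -107*1033/60 = -110531/60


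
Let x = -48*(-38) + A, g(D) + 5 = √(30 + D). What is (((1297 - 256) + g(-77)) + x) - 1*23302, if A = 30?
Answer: -20412 + I*√47 ≈ -20412.0 + 6.8557*I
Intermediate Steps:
g(D) = -5 + √(30 + D)
x = 1854 (x = -48*(-38) + 30 = 1824 + 30 = 1854)
(((1297 - 256) + g(-77)) + x) - 1*23302 = (((1297 - 256) + (-5 + √(30 - 77))) + 1854) - 1*23302 = ((1041 + (-5 + √(-47))) + 1854) - 23302 = ((1041 + (-5 + I*√47)) + 1854) - 23302 = ((1036 + I*√47) + 1854) - 23302 = (2890 + I*√47) - 23302 = -20412 + I*√47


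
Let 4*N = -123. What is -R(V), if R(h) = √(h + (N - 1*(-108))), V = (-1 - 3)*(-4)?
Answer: -√373/2 ≈ -9.6566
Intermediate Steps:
N = -123/4 (N = (¼)*(-123) = -123/4 ≈ -30.750)
V = 16 (V = -4*(-4) = 16)
R(h) = √(309/4 + h) (R(h) = √(h + (-123/4 - 1*(-108))) = √(h + (-123/4 + 108)) = √(h + 309/4) = √(309/4 + h))
-R(V) = -√(309 + 4*16)/2 = -√(309 + 64)/2 = -√373/2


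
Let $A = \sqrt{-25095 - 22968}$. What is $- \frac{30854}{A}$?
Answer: $\frac{30854 i \sqrt{48063}}{48063} \approx 140.74 i$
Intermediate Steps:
$A = i \sqrt{48063}$ ($A = \sqrt{-48063} = i \sqrt{48063} \approx 219.23 i$)
$- \frac{30854}{A} = - \frac{30854}{i \sqrt{48063}} = - 30854 \left(- \frac{i \sqrt{48063}}{48063}\right) = \frac{30854 i \sqrt{48063}}{48063}$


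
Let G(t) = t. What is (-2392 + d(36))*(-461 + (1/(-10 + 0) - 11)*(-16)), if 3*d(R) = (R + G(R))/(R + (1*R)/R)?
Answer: 25075232/37 ≈ 6.7771e+5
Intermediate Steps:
d(R) = 2*R/(3*(1 + R)) (d(R) = ((R + R)/(R + (1*R)/R))/3 = ((2*R)/(R + R/R))/3 = ((2*R)/(R + 1))/3 = ((2*R)/(1 + R))/3 = (2*R/(1 + R))/3 = 2*R/(3*(1 + R)))
(-2392 + d(36))*(-461 + (1/(-10 + 0) - 11)*(-16)) = (-2392 + (⅔)*36/(1 + 36))*(-461 + (1/(-10 + 0) - 11)*(-16)) = (-2392 + (⅔)*36/37)*(-461 + (1/(-10) - 11)*(-16)) = (-2392 + (⅔)*36*(1/37))*(-461 + (-⅒ - 11)*(-16)) = (-2392 + 24/37)*(-461 - 111/10*(-16)) = -88480*(-461 + 888/5)/37 = -88480/37*(-1417/5) = 25075232/37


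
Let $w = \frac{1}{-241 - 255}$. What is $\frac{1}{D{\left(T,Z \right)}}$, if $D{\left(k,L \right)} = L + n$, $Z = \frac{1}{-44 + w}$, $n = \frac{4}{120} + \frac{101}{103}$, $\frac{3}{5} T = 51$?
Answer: $\frac{4495950}{4456339} \approx 1.0089$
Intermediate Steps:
$T = 85$ ($T = \frac{5}{3} \cdot 51 = 85$)
$w = - \frac{1}{496}$ ($w = \frac{1}{-496} = - \frac{1}{496} \approx -0.0020161$)
$n = \frac{3133}{3090}$ ($n = 4 \cdot \frac{1}{120} + 101 \cdot \frac{1}{103} = \frac{1}{30} + \frac{101}{103} = \frac{3133}{3090} \approx 1.0139$)
$Z = - \frac{496}{21825}$ ($Z = \frac{1}{-44 - \frac{1}{496}} = \frac{1}{- \frac{21825}{496}} = - \frac{496}{21825} \approx -0.022726$)
$D{\left(k,L \right)} = \frac{3133}{3090} + L$ ($D{\left(k,L \right)} = L + \frac{3133}{3090} = \frac{3133}{3090} + L$)
$\frac{1}{D{\left(T,Z \right)}} = \frac{1}{\frac{3133}{3090} - \frac{496}{21825}} = \frac{1}{\frac{4456339}{4495950}} = \frac{4495950}{4456339}$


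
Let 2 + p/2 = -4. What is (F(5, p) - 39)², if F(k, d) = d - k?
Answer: 3136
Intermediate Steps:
p = -12 (p = -4 + 2*(-4) = -4 - 8 = -12)
(F(5, p) - 39)² = ((-12 - 1*5) - 39)² = ((-12 - 5) - 39)² = (-17 - 39)² = (-56)² = 3136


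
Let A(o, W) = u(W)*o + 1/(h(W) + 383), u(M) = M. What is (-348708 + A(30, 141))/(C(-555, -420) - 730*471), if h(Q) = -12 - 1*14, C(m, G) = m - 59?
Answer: 122978645/122966508 ≈ 1.0001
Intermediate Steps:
C(m, G) = -59 + m
h(Q) = -26 (h(Q) = -12 - 14 = -26)
A(o, W) = 1/357 + W*o (A(o, W) = W*o + 1/(-26 + 383) = W*o + 1/357 = 1/357 + W*o)
(-348708 + A(30, 141))/(C(-555, -420) - 730*471) = (-348708 + (1/357 + 141*30))/((-59 - 555) - 730*471) = (-348708 + (1/357 + 4230))/(-614 - 343830) = (-348708 + 1510111/357)/(-344444) = -122978645/357*(-1/344444) = 122978645/122966508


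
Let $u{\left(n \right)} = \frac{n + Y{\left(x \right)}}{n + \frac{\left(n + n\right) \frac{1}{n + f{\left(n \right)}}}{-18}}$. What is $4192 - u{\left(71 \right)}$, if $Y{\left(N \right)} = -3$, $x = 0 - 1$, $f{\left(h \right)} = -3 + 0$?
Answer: $\frac{181811536}{43381} \approx 4191.0$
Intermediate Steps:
$f{\left(h \right)} = -3$
$x = -1$ ($x = 0 - 1 = -1$)
$u{\left(n \right)} = \frac{-3 + n}{n - \frac{n}{9 \left(-3 + n\right)}}$ ($u{\left(n \right)} = \frac{n - 3}{n + \frac{\left(n + n\right) \frac{1}{n - 3}}{-18}} = \frac{-3 + n}{n + \frac{2 n}{-3 + n} \left(- \frac{1}{18}\right)} = \frac{-3 + n}{n - \frac{n}{9 \left(-3 + n\right)}}$)
$4192 - u{\left(71 \right)} = 4192 - \frac{9 \left(9 + 71^{2} - 426\right)}{71 \left(-28 + 9 \cdot 71\right)} = 4192 - 9 \cdot \frac{1}{71} \frac{1}{-28 + 639} \left(9 + 5041 - 426\right) = 4192 - 9 \cdot \frac{1}{71} \cdot \frac{1}{611} \cdot 4624 = 4192 - \frac{41616}{43381} = \frac{181811536}{43381}$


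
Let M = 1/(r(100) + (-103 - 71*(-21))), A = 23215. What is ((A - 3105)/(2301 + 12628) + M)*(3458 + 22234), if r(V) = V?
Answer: 64098561869/1851196 ≈ 34626.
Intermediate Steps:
M = 1/1488 (M = 1/(100 + (-103 - 71*(-21))) = 1/(100 + (-103 + 1491)) = 1/(100 + 1388) = 1/1488 ≈ 0.00067204)
((A - 3105)/(2301 + 12628) + M)*(3458 + 22234) = ((23215 - 3105)/(2301 + 12628) + 1/1488)*(3458 + 22234) = (20110/14929 + 1/1488)*25692 = (29938609/22214352)*25692 = 64098561869/1851196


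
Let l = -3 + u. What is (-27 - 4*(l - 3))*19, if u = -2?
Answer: 95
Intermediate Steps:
l = -5 (l = -3 - 2 = -5)
(-27 - 4*(l - 3))*19 = (-27 - 4*(-5 - 3))*19 = (-27 - 4*(-8))*19 = (-27 + 32)*19 = 5*19 = 95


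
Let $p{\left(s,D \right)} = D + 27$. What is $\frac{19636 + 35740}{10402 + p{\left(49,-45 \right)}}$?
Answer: $\frac{3461}{649} \approx 5.3328$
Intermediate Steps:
$p{\left(s,D \right)} = 27 + D$
$\frac{19636 + 35740}{10402 + p{\left(49,-45 \right)}} = \frac{19636 + 35740}{10402 + \left(27 - 45\right)} = \frac{55376}{10402 - 18} = \frac{55376}{10384} = 55376 \cdot \frac{1}{10384} = \frac{3461}{649}$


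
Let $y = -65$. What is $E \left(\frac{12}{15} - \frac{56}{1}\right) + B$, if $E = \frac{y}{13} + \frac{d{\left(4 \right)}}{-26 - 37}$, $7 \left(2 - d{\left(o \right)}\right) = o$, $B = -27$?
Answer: $\frac{36787}{147} \approx 250.25$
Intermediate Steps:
$d{\left(o \right)} = 2 - \frac{o}{7}$
$E = - \frac{2215}{441}$ ($E = - \frac{65}{13} + \frac{2 - \frac{4}{7}}{-26 - 37} = \left(-65\right) \frac{1}{13} + \frac{2 - \frac{4}{7}}{-26 - 37} = -5 + \frac{10}{7 \left(-63\right)} = -5 + \frac{10}{7} \left(- \frac{1}{63}\right) = -5 - \frac{10}{441} = - \frac{2215}{441} \approx -5.0227$)
$E \left(\frac{12}{15} - \frac{56}{1}\right) + B = - \frac{2215 \left(\frac{12}{15} - \frac{56}{1}\right)}{441} - 27 = - \frac{2215 \left(12 \cdot \frac{1}{15} - 56\right)}{441} - 27 = - \frac{2215 \left(\frac{4}{5} - 56\right)}{441} - 27 = \left(- \frac{2215}{441}\right) \left(- \frac{276}{5}\right) - 27 = \frac{40756}{147} - 27 = \frac{36787}{147}$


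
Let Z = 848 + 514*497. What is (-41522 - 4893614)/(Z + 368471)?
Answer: -259744/32883 ≈ -7.8990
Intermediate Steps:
Z = 256306 (Z = 848 + 255458 = 256306)
(-41522 - 4893614)/(Z + 368471) = (-41522 - 4893614)/(256306 + 368471) = -4935136/624777 = -4935136*1/624777 = -259744/32883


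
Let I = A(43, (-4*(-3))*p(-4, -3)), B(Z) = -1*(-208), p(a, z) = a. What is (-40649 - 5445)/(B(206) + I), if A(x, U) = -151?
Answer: -2426/3 ≈ -808.67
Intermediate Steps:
B(Z) = 208
I = -151
(-40649 - 5445)/(B(206) + I) = (-40649 - 5445)/(208 - 151) = -46094/57 = -46094*1/57 = -2426/3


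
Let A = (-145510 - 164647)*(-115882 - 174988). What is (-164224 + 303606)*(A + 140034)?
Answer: 12574417744266368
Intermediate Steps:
A = 90215366590 (A = -310157*(-290870) = 90215366590)
(-164224 + 303606)*(A + 140034) = (-164224 + 303606)*(90215366590 + 140034) = 139382*90215506624 = 12574417744266368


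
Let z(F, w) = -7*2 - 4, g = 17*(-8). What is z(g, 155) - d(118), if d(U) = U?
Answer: -136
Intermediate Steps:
g = -136
z(F, w) = -18 (z(F, w) = -14 - 4 = -18)
z(g, 155) - d(118) = -18 - 1*118 = -18 - 118 = -136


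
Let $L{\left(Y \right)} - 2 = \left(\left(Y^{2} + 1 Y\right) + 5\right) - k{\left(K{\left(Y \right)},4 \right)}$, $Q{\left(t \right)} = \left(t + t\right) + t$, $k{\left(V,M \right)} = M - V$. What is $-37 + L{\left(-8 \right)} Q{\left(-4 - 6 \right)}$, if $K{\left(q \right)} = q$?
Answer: $-1567$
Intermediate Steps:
$Q{\left(t \right)} = 3 t$ ($Q{\left(t \right)} = 2 t + t = 3 t$)
$L{\left(Y \right)} = 3 + Y^{2} + 2 Y$ ($L{\left(Y \right)} = 2 - \left(-1 - Y^{2} - 2 Y\right) = 2 + \left(\left(\left(Y^{2} + Y\right) + 5\right) + \left(-4 + Y\right)\right) = 2 + \left(\left(\left(Y + Y^{2}\right) + 5\right) + \left(-4 + Y\right)\right) = 2 + \left(\left(5 + Y + Y^{2}\right) + \left(-4 + Y\right)\right) = 2 + \left(1 + Y^{2} + 2 Y\right) = 3 + Y^{2} + 2 Y$)
$-37 + L{\left(-8 \right)} Q{\left(-4 - 6 \right)} = -37 + \left(3 + \left(-8\right)^{2} + 2 \left(-8\right)\right) 3 \left(-4 - 6\right) = -37 + \left(3 + 64 - 16\right) 3 \left(-4 - 6\right) = -37 + 51 \cdot 3 \left(-10\right) = -37 + 51 \left(-30\right) = -37 - 1530 = -1567$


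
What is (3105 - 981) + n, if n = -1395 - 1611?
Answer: -882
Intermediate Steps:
n = -3006
(3105 - 981) + n = (3105 - 981) - 3006 = 2124 - 3006 = -882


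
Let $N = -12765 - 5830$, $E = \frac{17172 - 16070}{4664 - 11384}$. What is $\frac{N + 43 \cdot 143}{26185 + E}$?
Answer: $- \frac{41818560}{87981049} \approx -0.47531$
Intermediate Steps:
$E = - \frac{551}{3360}$ ($E = \frac{1102}{-6720} = 1102 \left(- \frac{1}{6720}\right) = - \frac{551}{3360} \approx -0.16399$)
$N = -18595$
$\frac{N + 43 \cdot 143}{26185 + E} = \frac{-18595 + 43 \cdot 143}{26185 - \frac{551}{3360}} = \frac{-18595 + 6149}{\frac{87981049}{3360}} = \left(-12446\right) \frac{3360}{87981049} = - \frac{41818560}{87981049}$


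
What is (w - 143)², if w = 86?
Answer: 3249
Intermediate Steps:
(w - 143)² = (86 - 143)² = (-57)² = 3249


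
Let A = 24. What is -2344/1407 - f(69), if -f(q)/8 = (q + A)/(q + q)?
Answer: 120556/32361 ≈ 3.7253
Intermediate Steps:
f(q) = -4*(24 + q)/q (f(q) = -8*(q + 24)/(q + q) = -8*(24 + q)/(2*q) = -8*(24 + q)*1/(2*q) = -4*(24 + q)/q)
-2344/1407 - f(69) = -2344/1407 - (-4 - 96/69) = -2344*1/1407 - (-4 - 96*1/69) = -2344/1407 - (-4 - 32/23) = -2344/1407 - 1*(-124/23) = -2344/1407 + 124/23 = 120556/32361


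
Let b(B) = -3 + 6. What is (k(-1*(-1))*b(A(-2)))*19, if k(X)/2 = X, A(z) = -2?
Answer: 114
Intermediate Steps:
k(X) = 2*X
b(B) = 3
(k(-1*(-1))*b(A(-2)))*19 = ((2*(-1*(-1)))*3)*19 = ((2*1)*3)*19 = (2*3)*19 = 6*19 = 114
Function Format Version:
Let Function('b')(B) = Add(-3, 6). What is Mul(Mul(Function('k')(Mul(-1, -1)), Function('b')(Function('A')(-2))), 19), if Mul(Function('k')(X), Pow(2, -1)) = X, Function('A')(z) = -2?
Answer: 114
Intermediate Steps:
Function('k')(X) = Mul(2, X)
Function('b')(B) = 3
Mul(Mul(Function('k')(Mul(-1, -1)), Function('b')(Function('A')(-2))), 19) = Mul(Mul(Mul(2, Mul(-1, -1)), 3), 19) = Mul(Mul(Mul(2, 1), 3), 19) = Mul(Mul(2, 3), 19) = Mul(6, 19) = 114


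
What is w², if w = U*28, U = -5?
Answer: 19600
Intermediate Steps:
w = -140 (w = -5*28 = -140)
w² = (-140)² = 19600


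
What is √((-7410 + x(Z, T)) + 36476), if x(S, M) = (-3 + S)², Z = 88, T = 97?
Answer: √36291 ≈ 190.50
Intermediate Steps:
√((-7410 + x(Z, T)) + 36476) = √((-7410 + (-3 + 88)²) + 36476) = √((-7410 + 85²) + 36476) = √((-7410 + 7225) + 36476) = √(-185 + 36476) = √36291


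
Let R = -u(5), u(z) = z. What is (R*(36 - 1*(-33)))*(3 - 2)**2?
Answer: -345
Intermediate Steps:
R = -5 (R = -1*5 = -5)
(R*(36 - 1*(-33)))*(3 - 2)**2 = (-5*(36 - 1*(-33)))*(3 - 2)**2 = -5*(36 + 33)*1**2 = -5*69*1 = -345*1 = -345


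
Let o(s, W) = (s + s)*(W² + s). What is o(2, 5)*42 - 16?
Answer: 4520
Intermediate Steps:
o(s, W) = 2*s*(s + W²) (o(s, W) = (2*s)*(s + W²) = 2*s*(s + W²))
o(2, 5)*42 - 16 = (2*2*(2 + 5²))*42 - 16 = (2*2*(2 + 25))*42 - 16 = (2*2*27)*42 - 16 = 108*42 - 16 = 4536 - 16 = 4520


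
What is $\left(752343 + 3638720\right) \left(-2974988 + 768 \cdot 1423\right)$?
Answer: $-8264525057812$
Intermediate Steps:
$\left(752343 + 3638720\right) \left(-2974988 + 768 \cdot 1423\right) = 4391063 \left(-2974988 + 1092864\right) = 4391063 \left(-1882124\right) = -8264525057812$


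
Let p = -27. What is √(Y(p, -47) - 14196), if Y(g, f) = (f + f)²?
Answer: 4*I*√335 ≈ 73.212*I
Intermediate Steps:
Y(g, f) = 4*f² (Y(g, f) = (2*f)² = 4*f²)
√(Y(p, -47) - 14196) = √(4*(-47)² - 14196) = √(4*2209 - 14196) = √(8836 - 14196) = √(-5360) = 4*I*√335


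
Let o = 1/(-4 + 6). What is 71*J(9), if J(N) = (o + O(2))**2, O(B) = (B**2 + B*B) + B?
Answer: 31311/4 ≈ 7827.8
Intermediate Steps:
O(B) = B + 2*B**2 (O(B) = (B**2 + B**2) + B = 2*B**2 + B = B + 2*B**2)
o = 1/2 ≈ 0.50000
J(N) = 441/4 (J(N) = (1/2 + 2*(1 + 2*2))**2 = (1/2 + 2*(1 + 4))**2 = (1/2 + 2*5)**2 = (1/2 + 10)**2 = (21/2)**2 = 441/4)
71*J(9) = 71*(441/4) = 31311/4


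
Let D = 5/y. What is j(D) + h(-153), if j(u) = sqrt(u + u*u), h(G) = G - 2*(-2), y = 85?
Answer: -149 + 3*sqrt(2)/17 ≈ -148.75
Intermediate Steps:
h(G) = 4 + G (h(G) = G + 4 = 4 + G)
D = 1/17 (D = 5/85 = 5*(1/85) = 1/17 ≈ 0.058824)
j(u) = sqrt(u + u**2)
j(D) + h(-153) = sqrt((1 + 1/17)/17) + (4 - 153) = sqrt((1/17)*(18/17)) - 149 = sqrt(18/289) - 149 = 3*sqrt(2)/17 - 149 = -149 + 3*sqrt(2)/17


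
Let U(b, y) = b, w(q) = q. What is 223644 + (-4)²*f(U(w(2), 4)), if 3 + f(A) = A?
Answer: 223628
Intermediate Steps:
f(A) = -3 + A
223644 + (-4)²*f(U(w(2), 4)) = 223644 + (-4)²*(-3 + 2) = 223644 + 16*(-1) = 223644 - 16 = 223628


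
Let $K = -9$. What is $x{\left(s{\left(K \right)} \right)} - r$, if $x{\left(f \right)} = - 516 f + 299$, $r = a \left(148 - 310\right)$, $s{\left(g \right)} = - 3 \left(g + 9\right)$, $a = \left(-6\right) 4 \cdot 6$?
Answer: $-23029$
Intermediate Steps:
$a = -144$ ($a = \left(-24\right) 6 = -144$)
$s{\left(g \right)} = -27 - 3 g$ ($s{\left(g \right)} = - 3 \left(9 + g\right) = -27 - 3 g$)
$r = 23328$ ($r = - 144 \left(148 - 310\right) = \left(-144\right) \left(-162\right) = 23328$)
$x{\left(f \right)} = 299 - 516 f$
$x{\left(s{\left(K \right)} \right)} - r = \left(299 - 516 \left(-27 - -27\right)\right) - 23328 = \left(299 - 516 \left(-27 + 27\right)\right) - 23328 = \left(299 - 0\right) - 23328 = \left(299 + 0\right) - 23328 = 299 - 23328 = -23029$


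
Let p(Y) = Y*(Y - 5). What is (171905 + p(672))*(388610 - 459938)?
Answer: -44232561312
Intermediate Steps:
p(Y) = Y*(-5 + Y)
(171905 + p(672))*(388610 - 459938) = (171905 + 672*(-5 + 672))*(388610 - 459938) = (171905 + 672*667)*(-71328) = (171905 + 448224)*(-71328) = 620129*(-71328) = -44232561312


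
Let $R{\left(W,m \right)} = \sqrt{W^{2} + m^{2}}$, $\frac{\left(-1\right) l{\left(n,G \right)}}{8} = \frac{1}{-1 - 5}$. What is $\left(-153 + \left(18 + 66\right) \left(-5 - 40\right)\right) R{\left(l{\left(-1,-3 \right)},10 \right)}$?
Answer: $- 2622 \sqrt{229} \approx -39678.0$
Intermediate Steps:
$l{\left(n,G \right)} = \frac{4}{3}$ ($l{\left(n,G \right)} = - \frac{8}{-1 - 5} = - \frac{8}{-6} = \left(-8\right) \left(- \frac{1}{6}\right) = \frac{4}{3}$)
$\left(-153 + \left(18 + 66\right) \left(-5 - 40\right)\right) R{\left(l{\left(-1,-3 \right)},10 \right)} = \left(-153 + \left(18 + 66\right) \left(-5 - 40\right)\right) \sqrt{\left(\frac{4}{3}\right)^{2} + 10^{2}} = \left(-153 + 84 \left(-45\right)\right) \sqrt{\frac{16}{9} + 100} = \left(-153 - 3780\right) \sqrt{\frac{916}{9}} = - 3933 \frac{2 \sqrt{229}}{3} = - 2622 \sqrt{229}$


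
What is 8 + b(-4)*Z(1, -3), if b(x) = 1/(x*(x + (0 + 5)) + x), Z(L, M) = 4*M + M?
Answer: 79/8 ≈ 9.8750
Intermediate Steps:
Z(L, M) = 5*M
b(x) = 1/(x + x*(5 + x)) (b(x) = 1/(x*(x + 5) + x) = 1/(x*(5 + x) + x) = 1/(x + x*(5 + x)))
8 + b(-4)*Z(1, -3) = 8 + (1/((-4)*(6 - 4)))*(5*(-3)) = 8 - 1/4/2*(-15) = 8 - 1/4*1/2*(-15) = 8 - 1/8*(-15) = 8 + 15/8 = 79/8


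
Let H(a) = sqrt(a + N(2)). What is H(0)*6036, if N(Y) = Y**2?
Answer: 12072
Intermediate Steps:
H(a) = sqrt(4 + a) (H(a) = sqrt(a + 2**2) = sqrt(a + 4) = sqrt(4 + a))
H(0)*6036 = sqrt(4 + 0)*6036 = sqrt(4)*6036 = 2*6036 = 12072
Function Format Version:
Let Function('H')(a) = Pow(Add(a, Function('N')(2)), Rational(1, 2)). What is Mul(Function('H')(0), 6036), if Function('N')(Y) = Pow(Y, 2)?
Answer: 12072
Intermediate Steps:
Function('H')(a) = Pow(Add(4, a), Rational(1, 2)) (Function('H')(a) = Pow(Add(a, Pow(2, 2)), Rational(1, 2)) = Pow(Add(a, 4), Rational(1, 2)) = Pow(Add(4, a), Rational(1, 2)))
Mul(Function('H')(0), 6036) = Mul(Pow(Add(4, 0), Rational(1, 2)), 6036) = Mul(Pow(4, Rational(1, 2)), 6036) = Mul(2, 6036) = 12072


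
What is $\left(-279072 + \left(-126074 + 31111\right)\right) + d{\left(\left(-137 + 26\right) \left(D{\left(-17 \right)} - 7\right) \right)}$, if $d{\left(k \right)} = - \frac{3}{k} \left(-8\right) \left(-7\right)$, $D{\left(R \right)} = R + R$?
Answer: $- \frac{567411151}{1517} \approx -3.7404 \cdot 10^{5}$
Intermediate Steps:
$D{\left(R \right)} = 2 R$
$d{\left(k \right)} = - \frac{168}{k}$ ($d{\left(k \right)} = \frac{24}{k} \left(-7\right) = - \frac{168}{k}$)
$\left(-279072 + \left(-126074 + 31111\right)\right) + d{\left(\left(-137 + 26\right) \left(D{\left(-17 \right)} - 7\right) \right)} = \left(-279072 + \left(-126074 + 31111\right)\right) - \frac{168}{\left(-137 + 26\right) \left(2 \left(-17\right) - 7\right)} = \left(-279072 - 94963\right) - \frac{168}{\left(-111\right) \left(-34 - 7\right)} = -374035 - \frac{168}{\left(-111\right) \left(-41\right)} = -374035 - \frac{168}{4551} = -374035 - \frac{56}{1517} = - \frac{567411151}{1517}$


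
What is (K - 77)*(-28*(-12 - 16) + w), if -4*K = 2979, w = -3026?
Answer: 3684727/2 ≈ 1.8424e+6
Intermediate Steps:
K = -2979/4 (K = -¼*2979 = -2979/4 ≈ -744.75)
(K - 77)*(-28*(-12 - 16) + w) = (-2979/4 - 77)*(-28*(-12 - 16) - 3026) = -3287*(-28*(-28) - 3026)/4 = -3287*(784 - 3026)/4 = -3287/4*(-2242) = 3684727/2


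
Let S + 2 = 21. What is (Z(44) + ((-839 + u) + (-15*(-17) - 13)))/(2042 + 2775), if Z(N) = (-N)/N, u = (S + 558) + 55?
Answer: 34/4817 ≈ 0.0070583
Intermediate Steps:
S = 19 (S = -2 + 21 = 19)
u = 632 (u = (19 + 558) + 55 = 577 + 55 = 632)
Z(N) = -1
(Z(44) + ((-839 + u) + (-15*(-17) - 13)))/(2042 + 2775) = (-1 + ((-839 + 632) + (-15*(-17) - 13)))/(2042 + 2775) = (-1 + (-207 + (255 - 13)))/4817 = (-1 + (-207 + 242))*(1/4817) = (-1 + 35)*(1/4817) = 34*(1/4817) = 34/4817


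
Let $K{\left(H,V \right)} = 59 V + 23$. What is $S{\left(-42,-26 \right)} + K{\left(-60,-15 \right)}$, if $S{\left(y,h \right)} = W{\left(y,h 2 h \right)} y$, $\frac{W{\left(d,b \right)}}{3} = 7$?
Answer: $-1744$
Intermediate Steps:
$W{\left(d,b \right)} = 21$ ($W{\left(d,b \right)} = 3 \cdot 7 = 21$)
$K{\left(H,V \right)} = 23 + 59 V$
$S{\left(y,h \right)} = 21 y$
$S{\left(-42,-26 \right)} + K{\left(-60,-15 \right)} = 21 \left(-42\right) + \left(23 + 59 \left(-15\right)\right) = -882 + \left(23 - 885\right) = -882 - 862 = -1744$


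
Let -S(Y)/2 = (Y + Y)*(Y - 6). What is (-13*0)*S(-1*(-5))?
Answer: 0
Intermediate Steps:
S(Y) = -4*Y*(-6 + Y) (S(Y) = -2*(Y + Y)*(Y - 6) = -2*2*Y*(-6 + Y) = -4*Y*(-6 + Y))
(-13*0)*S(-1*(-5)) = (-13*0)*(4*(-1*(-5))*(6 - (-1)*(-5))) = 0*(4*5*(6 - 1*5)) = 0*(4*5*(6 - 5)) = 0*(4*5*1) = 0*20 = 0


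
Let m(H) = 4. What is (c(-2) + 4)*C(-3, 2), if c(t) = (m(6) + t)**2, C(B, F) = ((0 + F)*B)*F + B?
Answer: -120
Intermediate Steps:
C(B, F) = B + B*F**2 (C(B, F) = (F*B)*F + B = (B*F)*F + B = B*F**2 + B = B + B*F**2)
c(t) = (4 + t)**2
(c(-2) + 4)*C(-3, 2) = ((4 - 2)**2 + 4)*(-3*(1 + 2**2)) = (2**2 + 4)*(-3*(1 + 4)) = (4 + 4)*(-3*5) = 8*(-15) = -120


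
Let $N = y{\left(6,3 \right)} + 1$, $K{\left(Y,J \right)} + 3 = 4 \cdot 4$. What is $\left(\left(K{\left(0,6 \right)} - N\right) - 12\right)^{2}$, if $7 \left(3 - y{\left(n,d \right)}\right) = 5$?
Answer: $\frac{256}{49} \approx 5.2245$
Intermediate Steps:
$y{\left(n,d \right)} = \frac{16}{7}$ ($y{\left(n,d \right)} = 3 - \frac{5}{7} = \frac{16}{7}$)
$K{\left(Y,J \right)} = 13$ ($K{\left(Y,J \right)} = -3 + 4 \cdot 4 = -3 + 16 = 13$)
$N = \frac{23}{7}$ ($N = \frac{16}{7} + 1 = \frac{23}{7} \approx 3.2857$)
$\left(\left(K{\left(0,6 \right)} - N\right) - 12\right)^{2} = \left(\left(13 - \frac{23}{7}\right) - 12\right)^{2} = \left(\frac{68}{7} - 12\right)^{2} = \left(- \frac{16}{7}\right)^{2} = \frac{256}{49}$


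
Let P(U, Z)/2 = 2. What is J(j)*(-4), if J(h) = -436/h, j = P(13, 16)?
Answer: 436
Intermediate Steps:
P(U, Z) = 4 (P(U, Z) = 2*2 = 4)
j = 4
J(j)*(-4) = -436/4*(-4) = -436*1/4*(-4) = -109*(-4) = 436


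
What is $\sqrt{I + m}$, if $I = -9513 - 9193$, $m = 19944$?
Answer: $\sqrt{1238} \approx 35.185$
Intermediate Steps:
$I = -18706$
$\sqrt{I + m} = \sqrt{-18706 + 19944} = \sqrt{1238}$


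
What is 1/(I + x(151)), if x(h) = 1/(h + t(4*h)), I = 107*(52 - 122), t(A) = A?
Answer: -755/5654949 ≈ -0.00013351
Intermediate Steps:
I = -7490 (I = 107*(-70) = -7490)
x(h) = 1/(5*h) (x(h) = 1/(h + 4*h) = 1/(5*h))
1/(I + x(151)) = 1/(-7490 + (1/5)/151) = 1/(-7490 + (1/5)*(1/151)) = 1/(-7490 + 1/755) = 1/(-5654949/755) = -755/5654949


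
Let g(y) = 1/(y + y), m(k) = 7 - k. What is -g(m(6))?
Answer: -1/2 ≈ -0.50000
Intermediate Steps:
g(y) = 1/(2*y)
-g(m(6)) = -1/(2*(7 - 1*6)) = -1/(2*(7 - 6)) = -1/(2*1) = -1/2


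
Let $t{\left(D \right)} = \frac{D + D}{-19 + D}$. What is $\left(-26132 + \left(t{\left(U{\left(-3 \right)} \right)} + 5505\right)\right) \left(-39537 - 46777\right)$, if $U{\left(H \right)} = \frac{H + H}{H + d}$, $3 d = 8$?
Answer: $1783506182$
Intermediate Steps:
$d = \frac{8}{3}$ ($d = \frac{1}{3} \cdot 8 = \frac{8}{3} \approx 2.6667$)
$U{\left(H \right)} = \frac{2 H}{\frac{8}{3} + H}$ ($U{\left(H \right)} = \frac{H + H}{H + \frac{8}{3}} = \frac{2 H}{\frac{8}{3} + H}$)
$t{\left(D \right)} = \frac{2 D}{-19 + D}$
$\left(-26132 + \left(t{\left(U{\left(-3 \right)} \right)} + 5505\right)\right) \left(-39537 - 46777\right) = \left(-26132 + \left(\frac{2 \cdot 6 \left(-3\right) \frac{1}{8 + 3 \left(-3\right)}}{-19 + 6 \left(-3\right) \frac{1}{8 + 3 \left(-3\right)}} + 5505\right)\right) \left(-39537 - 46777\right) = \left(-26132 + \left(\frac{2 \cdot 6 \left(-3\right) \frac{1}{8 - 9}}{-19 + 6 \left(-3\right) \frac{1}{8 - 9}} + 5505\right)\right) \left(-86314\right) = \left(-26132 + \left(\frac{2 \cdot 6 \left(-3\right) \frac{1}{-1}}{-19 + 6 \left(-3\right) \frac{1}{-1}} + 5505\right)\right) \left(-86314\right) = \left(-26132 + \left(\frac{2 \cdot 6 \left(-3\right) \left(-1\right)}{-19 + 6 \left(-3\right) \left(-1\right)} + 5505\right)\right) \left(-86314\right) = \left(-26132 + \left(2 \cdot 18 \frac{1}{-19 + 18} + 5505\right)\right) \left(-86314\right) = \left(-26132 + \left(2 \cdot 18 \frac{1}{-1} + 5505\right)\right) \left(-86314\right) = \left(-26132 + \left(2 \cdot 18 \left(-1\right) + 5505\right)\right) \left(-86314\right) = \left(-26132 + \left(-36 + 5505\right)\right) \left(-86314\right) = \left(-26132 + 5469\right) \left(-86314\right) = \left(-20663\right) \left(-86314\right) = 1783506182$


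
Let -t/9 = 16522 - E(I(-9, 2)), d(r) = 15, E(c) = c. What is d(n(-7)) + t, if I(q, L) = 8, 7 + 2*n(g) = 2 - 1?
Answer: -148611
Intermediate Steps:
n(g) = -3 (n(g) = -7/2 + (2 - 1)/2 = -7/2 + (1/2)*1 = -7/2 + 1/2 = -3)
t = -148626 (t = -9*(16522 - 1*8) = -9*(16522 - 8) = -9*16514 = -148626)
d(n(-7)) + t = 15 - 148626 = -148611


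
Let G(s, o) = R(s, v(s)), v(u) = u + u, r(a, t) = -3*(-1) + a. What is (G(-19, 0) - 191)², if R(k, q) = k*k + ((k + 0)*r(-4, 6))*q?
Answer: 304704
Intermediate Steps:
r(a, t) = 3 + a
v(u) = 2*u
R(k, q) = k² - k*q (R(k, q) = k*k + ((k + 0)*(3 - 4))*q = k² + (k*(-1))*q = k² + (-k)*q = k² - k*q)
G(s, o) = -s² (G(s, o) = s*(s - 2*s) = s*(-s) = -s²)
(G(-19, 0) - 191)² = (-1*(-19)² - 191)² = (-1*361 - 191)² = (-361 - 191)² = (-552)² = 304704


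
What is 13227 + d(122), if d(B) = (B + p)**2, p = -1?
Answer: 27868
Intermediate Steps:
d(B) = (-1 + B)**2 (d(B) = (B - 1)**2 = (-1 + B)**2)
13227 + d(122) = 13227 + (-1 + 122)**2 = 13227 + 121**2 = 13227 + 14641 = 27868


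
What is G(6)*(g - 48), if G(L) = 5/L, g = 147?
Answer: 165/2 ≈ 82.500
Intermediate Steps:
G(6)*(g - 48) = (5/6)*(147 - 48) = (5*(1/6))*99 = (5/6)*99 = 165/2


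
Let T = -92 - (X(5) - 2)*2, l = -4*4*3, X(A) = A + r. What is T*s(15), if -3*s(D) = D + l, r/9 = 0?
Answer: -1078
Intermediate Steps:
r = 0 (r = 9*0 = 0)
X(A) = A (X(A) = A + 0 = A)
l = -48 (l = -16*3 = -48)
T = -98 (T = -92 - (5 - 2)*2 = -92 - 3*2 = -92 - 1*6 = -92 - 6 = -98)
s(D) = 16 - D/3 (s(D) = -(D - 48)/3 = -(-48 + D)/3 = 16 - D/3)
T*s(15) = -98*(16 - ⅓*15) = -98*(16 - 5) = -98*11 = -1078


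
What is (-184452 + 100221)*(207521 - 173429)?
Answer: -2871603252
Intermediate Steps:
(-184452 + 100221)*(207521 - 173429) = -84231*34092 = -2871603252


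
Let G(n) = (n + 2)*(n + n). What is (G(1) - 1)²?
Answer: 25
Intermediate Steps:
G(n) = 2*n*(2 + n) (G(n) = (2 + n)*(2*n) = 2*n*(2 + n))
(G(1) - 1)² = (2*1*(2 + 1) - 1)² = (2*1*3 - 1)² = (6 - 1)² = 5² = 25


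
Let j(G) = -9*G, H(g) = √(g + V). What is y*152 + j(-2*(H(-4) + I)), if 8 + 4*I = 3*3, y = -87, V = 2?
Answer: -26439/2 + 18*I*√2 ≈ -13220.0 + 25.456*I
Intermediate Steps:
H(g) = √(2 + g) (H(g) = √(g + 2) = √(2 + g))
I = ¼ (I = -2 + (3*3)/4 = -2 + (¼)*9 = -2 + 9/4 = ¼ ≈ 0.25000)
y*152 + j(-2*(H(-4) + I)) = -87*152 - (-18)*(√(2 - 4) + ¼) = -13224 - (-18)*(√(-2) + ¼) = -13224 - (-18)*(I*√2 + ¼) = -13224 - (-18)*(¼ + I*√2) = -13224 - 9*(-½ - 2*I*√2) = -13224 + (9/2 + 18*I*√2) = -26439/2 + 18*I*√2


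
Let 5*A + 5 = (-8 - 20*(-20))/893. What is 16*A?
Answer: -65168/4465 ≈ -14.595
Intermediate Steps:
A = -4073/4465 (A = -1 + ((-8 - 20*(-20))/893)/5 = -1 + ((-8 + 400)*(1/893))/5 = -1 + (392*(1/893))/5 = -1 + (⅕)*(392/893) = -1 + 392/4465 = -4073/4465 ≈ -0.91221)
16*A = 16*(-4073/4465) = -65168/4465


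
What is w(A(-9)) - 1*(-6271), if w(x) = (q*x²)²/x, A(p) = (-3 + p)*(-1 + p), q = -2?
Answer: 6918271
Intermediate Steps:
A(p) = (-1 + p)*(-3 + p)
w(x) = 4*x³ (w(x) = (-2*x²)²/x = (4*x⁴)/x = 4*x³)
w(A(-9)) - 1*(-6271) = 4*(3 + (-9)² - 4*(-9))³ - 1*(-6271) = 4*(3 + 81 + 36)³ + 6271 = 4*120³ + 6271 = 4*1728000 + 6271 = 6912000 + 6271 = 6918271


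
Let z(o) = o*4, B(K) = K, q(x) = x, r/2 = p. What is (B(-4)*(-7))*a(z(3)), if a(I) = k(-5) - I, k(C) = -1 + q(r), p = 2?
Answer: -252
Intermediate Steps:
r = 4 (r = 2*2 = 4)
z(o) = 4*o
k(C) = 3 (k(C) = -1 + 4 = 3)
a(I) = 3 - I
(B(-4)*(-7))*a(z(3)) = (-4*(-7))*(3 - 4*3) = 28*(3 - 1*12) = 28*(3 - 12) = 28*(-9) = -252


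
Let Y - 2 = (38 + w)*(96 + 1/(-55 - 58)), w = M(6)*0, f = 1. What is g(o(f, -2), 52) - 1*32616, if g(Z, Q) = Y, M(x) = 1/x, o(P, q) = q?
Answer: -3273196/113 ≈ -28966.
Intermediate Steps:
M(x) = 1/x
w = 0 (w = 0/6 = (1/6)*0 = 0)
Y = 412412/113 (Y = 2 + (38 + 0)*(96 + 1/(-55 - 58)) = 2 + 38*(96 + 1/(-113)) = 2 + 38*(96 - 1/113) = 2 + 38*(10847/113) = 2 + 412186/113 = 412412/113 ≈ 3649.7)
g(Z, Q) = 412412/113
g(o(f, -2), 52) - 1*32616 = 412412/113 - 1*32616 = 412412/113 - 32616 = -3273196/113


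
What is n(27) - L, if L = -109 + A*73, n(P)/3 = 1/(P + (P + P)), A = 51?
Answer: -97577/27 ≈ -3614.0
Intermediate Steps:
n(P) = 1/P (n(P) = 3/(P + (P + P)) = 3/(P + 2*P) = 3/((3*P)) = 3*(1/(3*P)) = 1/P)
L = 3614 (L = -109 + 51*73 = -109 + 3723 = 3614)
n(27) - L = 1/27 - 1*3614 = 1/27 - 3614 = -97577/27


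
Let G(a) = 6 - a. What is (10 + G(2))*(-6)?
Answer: -84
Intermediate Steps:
(10 + G(2))*(-6) = (10 + (6 - 1*2))*(-6) = (10 + (6 - 2))*(-6) = (10 + 4)*(-6) = 14*(-6) = -84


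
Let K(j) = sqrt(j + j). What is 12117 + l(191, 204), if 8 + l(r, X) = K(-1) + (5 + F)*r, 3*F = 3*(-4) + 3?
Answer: 12491 + I*sqrt(2) ≈ 12491.0 + 1.4142*I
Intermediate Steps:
K(j) = sqrt(2)*sqrt(j) (K(j) = sqrt(2*j) = sqrt(2)*sqrt(j))
F = -3 (F = (3*(-4) + 3)/3 = (-12 + 3)/3 = (1/3)*(-9) = -3)
l(r, X) = -8 + 2*r + I*sqrt(2) (l(r, X) = -8 + (sqrt(2)*sqrt(-1) + (5 - 3)*r) = -8 + (sqrt(2)*I + 2*r) = -8 + (I*sqrt(2) + 2*r) = -8 + (2*r + I*sqrt(2)) = -8 + 2*r + I*sqrt(2))
12117 + l(191, 204) = 12117 + (-8 + 2*191 + I*sqrt(2)) = 12117 + (-8 + 382 + I*sqrt(2)) = 12117 + (374 + I*sqrt(2)) = 12491 + I*sqrt(2)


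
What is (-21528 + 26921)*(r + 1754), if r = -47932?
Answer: -249037954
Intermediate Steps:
(-21528 + 26921)*(r + 1754) = (-21528 + 26921)*(-47932 + 1754) = 5393*(-46178) = -249037954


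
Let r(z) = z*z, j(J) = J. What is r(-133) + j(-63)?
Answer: 17626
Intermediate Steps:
r(z) = z**2
r(-133) + j(-63) = (-133)**2 - 63 = 17689 - 63 = 17626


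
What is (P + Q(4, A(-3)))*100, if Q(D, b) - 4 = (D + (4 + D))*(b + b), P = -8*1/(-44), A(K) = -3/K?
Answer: 31000/11 ≈ 2818.2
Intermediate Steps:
P = 2/11 (P = -8*(-1/44) = 2/11 ≈ 0.18182)
Q(D, b) = 4 + 2*b*(4 + 2*D) (Q(D, b) = 4 + (D + (4 + D))*(b + b) = 4 + (4 + 2*D)*(2*b) = 4 + 2*b*(4 + 2*D))
(P + Q(4, A(-3)))*100 = (2/11 + (4 + 8*(-3/(-3)) + 4*4*(-3/(-3))))*100 = (2/11 + (4 + 8*(-3*(-⅓)) + 4*4*(-3*(-⅓))))*100 = (2/11 + (4 + 8*1 + 4*4*1))*100 = (2/11 + (4 + 8 + 16))*100 = (2/11 + 28)*100 = (310/11)*100 = 31000/11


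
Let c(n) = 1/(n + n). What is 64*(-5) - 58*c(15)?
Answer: -4829/15 ≈ -321.93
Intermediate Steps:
c(n) = 1/(2*n)
64*(-5) - 58*c(15) = 64*(-5) - 29/15 = -320 - 29/15 = -4829/15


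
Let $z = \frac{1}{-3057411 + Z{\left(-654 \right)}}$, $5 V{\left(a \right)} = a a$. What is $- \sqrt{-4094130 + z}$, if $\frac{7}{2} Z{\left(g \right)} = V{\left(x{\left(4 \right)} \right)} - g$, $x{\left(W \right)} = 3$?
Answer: $- \frac{i \sqrt{5208463473478097930635}}{35667609} \approx - 2023.4 i$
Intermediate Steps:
$V{\left(a \right)} = \frac{a^{2}}{5}$ ($V{\left(a \right)} = \frac{a a}{5} = \frac{a^{2}}{5}$)
$Z{\left(g \right)} = \frac{18}{35} - \frac{2 g}{7}$ ($Z{\left(g \right)} = \frac{2 \left(\frac{3^{2}}{5} - g\right)}{7} = \frac{2 \left(\frac{1}{5} \cdot 9 - g\right)}{7} = \frac{2 \left(\frac{9}{5} - g\right)}{7} = \frac{18}{35} - \frac{2 g}{7}$)
$z = - \frac{35}{107002827}$ ($z = \frac{1}{-3057411 + \left(\frac{18}{35} - - \frac{1308}{7}\right)} = \frac{1}{-3057411 + \left(\frac{18}{35} + \frac{1308}{7}\right)} = \frac{1}{-3057411 + \frac{6558}{35}} = \frac{1}{- \frac{107002827}{35}} = - \frac{35}{107002827} \approx -3.2709 \cdot 10^{-7}$)
$- \sqrt{-4094130 + z} = - \sqrt{-4094130 - \frac{35}{107002827}} = - \sqrt{- \frac{438083484105545}{107002827}} = - \frac{i \sqrt{5208463473478097930635}}{35667609}$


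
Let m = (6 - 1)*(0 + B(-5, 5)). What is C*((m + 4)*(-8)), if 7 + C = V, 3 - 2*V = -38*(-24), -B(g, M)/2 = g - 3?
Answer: 310128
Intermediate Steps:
B(g, M) = 6 - 2*g (B(g, M) = -2*(g - 3) = -2*(-3 + g) = 6 - 2*g)
m = 80 (m = (6 - 1)*(0 + (6 - 2*(-5))) = 5*(0 + (6 + 10)) = 5*(0 + 16) = 5*16 = 80)
V = -909/2 (V = 3/2 - (-19)*(-24) = 3/2 - ½*912 = 3/2 - 456 = -909/2 ≈ -454.50)
C = -923/2 (C = -7 - 909/2 = -923/2 ≈ -461.50)
C*((m + 4)*(-8)) = -923*(80 + 4)*(-8)/2 = -38766*(-8) = -923/2*(-672) = 310128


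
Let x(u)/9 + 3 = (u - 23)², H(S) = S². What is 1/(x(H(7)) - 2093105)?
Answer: -1/2087048 ≈ -4.7915e-7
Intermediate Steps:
x(u) = -27 + 9*(-23 + u)² (x(u) = -27 + 9*(u - 23)² = -27 + 9*(-23 + u)²)
1/(x(H(7)) - 2093105) = 1/((-27 + 9*(-23 + 7²)²) - 2093105) = 1/((-27 + 9*(-23 + 49)²) - 2093105) = 1/((-27 + 9*26²) - 2093105) = 1/((-27 + 9*676) - 2093105) = 1/((-27 + 6084) - 2093105) = 1/(6057 - 2093105) = 1/(-2087048) = -1/2087048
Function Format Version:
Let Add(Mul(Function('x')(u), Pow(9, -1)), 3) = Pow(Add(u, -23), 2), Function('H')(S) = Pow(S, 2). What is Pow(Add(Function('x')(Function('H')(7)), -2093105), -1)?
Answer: Rational(-1, 2087048) ≈ -4.7915e-7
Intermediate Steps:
Function('x')(u) = Add(-27, Mul(9, Pow(Add(-23, u), 2))) (Function('x')(u) = Add(-27, Mul(9, Pow(Add(u, -23), 2))) = Add(-27, Mul(9, Pow(Add(-23, u), 2))))
Pow(Add(Function('x')(Function('H')(7)), -2093105), -1) = Pow(Add(Add(-27, Mul(9, Pow(Add(-23, Pow(7, 2)), 2))), -2093105), -1) = Pow(Add(Add(-27, Mul(9, Pow(Add(-23, 49), 2))), -2093105), -1) = Pow(Add(Add(-27, Mul(9, Pow(26, 2))), -2093105), -1) = Pow(Add(Add(-27, Mul(9, 676)), -2093105), -1) = Pow(Add(Add(-27, 6084), -2093105), -1) = Pow(Add(6057, -2093105), -1) = Pow(-2087048, -1) = Rational(-1, 2087048)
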